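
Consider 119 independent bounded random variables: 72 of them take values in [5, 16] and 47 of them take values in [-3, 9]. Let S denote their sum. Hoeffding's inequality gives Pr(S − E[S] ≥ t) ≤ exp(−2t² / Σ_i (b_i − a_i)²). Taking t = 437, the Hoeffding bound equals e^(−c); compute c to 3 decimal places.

Σ(b_i − a_i)² = 72·11² + 47·12² = 15480.
c = 2t² / 15480 = 2·437² / 15480 = 24.6730.

24.673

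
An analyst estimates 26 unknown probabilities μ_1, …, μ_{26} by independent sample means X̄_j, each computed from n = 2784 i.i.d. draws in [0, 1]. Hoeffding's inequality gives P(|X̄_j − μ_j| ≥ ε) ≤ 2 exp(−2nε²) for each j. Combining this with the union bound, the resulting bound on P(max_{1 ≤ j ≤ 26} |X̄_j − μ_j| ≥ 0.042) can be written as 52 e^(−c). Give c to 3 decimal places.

9.822

Union bound over the 26 events: P(max_{1 ≤ j ≤ 26} |X̄_j − μ_j| ≥ 0.042) ≤ 26·2·exp(−2nε²) = 52 exp(−2·2784·0.042²).
So c = 2·2784·0.042² = 9.8220.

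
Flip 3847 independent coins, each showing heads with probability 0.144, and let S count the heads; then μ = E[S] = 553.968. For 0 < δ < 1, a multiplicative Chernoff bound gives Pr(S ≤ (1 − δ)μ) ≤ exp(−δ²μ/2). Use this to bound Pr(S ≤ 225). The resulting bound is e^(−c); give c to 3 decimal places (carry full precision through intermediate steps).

Write 225 = (1 − δ)μ, so δ = 1 − 225/553.968 = 0.5938394…
Then the exponent is δ²μ/2 = (μ − 225)²/(2μ) = 97.677073.

97.677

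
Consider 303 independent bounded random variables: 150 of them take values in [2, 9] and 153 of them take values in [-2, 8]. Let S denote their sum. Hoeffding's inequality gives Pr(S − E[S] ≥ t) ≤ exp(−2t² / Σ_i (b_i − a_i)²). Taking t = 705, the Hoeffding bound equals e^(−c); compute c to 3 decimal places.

43.887

Σ(b_i − a_i)² = 150·7² + 153·10² = 22650.
c = 2t² / 22650 = 2·705² / 22650 = 43.8874.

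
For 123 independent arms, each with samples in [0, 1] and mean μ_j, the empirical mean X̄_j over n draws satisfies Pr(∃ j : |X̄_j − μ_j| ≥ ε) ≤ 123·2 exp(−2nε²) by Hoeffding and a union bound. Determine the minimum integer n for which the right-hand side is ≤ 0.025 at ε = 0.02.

11493

Need 2·123·exp(−2nε²) ≤ 0.025, i.e. exp(−2nε²) ≤ 0.025/246.
So 2nε² ≥ ln(246/0.025) = 9.194211.
Hence n ≥ 9.194211/(2·0.02²) = 11492.764.
The smallest integer n is 11493.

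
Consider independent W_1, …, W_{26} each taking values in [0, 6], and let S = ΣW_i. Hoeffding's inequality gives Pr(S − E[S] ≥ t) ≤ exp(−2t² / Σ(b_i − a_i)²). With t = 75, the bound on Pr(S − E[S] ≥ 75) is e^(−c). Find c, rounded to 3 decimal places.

Σ(b_i − a_i)² = 26·(6)² = 936.
c = 2t²/936 = 2·75²/936 = 12.0192.

12.019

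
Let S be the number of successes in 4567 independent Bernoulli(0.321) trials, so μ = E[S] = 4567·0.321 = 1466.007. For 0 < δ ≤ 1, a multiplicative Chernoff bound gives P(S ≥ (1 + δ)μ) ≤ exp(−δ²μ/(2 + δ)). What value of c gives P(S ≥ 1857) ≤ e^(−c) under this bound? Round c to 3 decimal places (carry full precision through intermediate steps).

46.005

Write 1857 = (1 + δ)μ, so δ = 1857/1466.007 − 1 = 0.2667061…
Then the exponent is δ²μ/(2 + δ) = (1857 − μ)² / (μ·(2 + δ)) = 46.005177.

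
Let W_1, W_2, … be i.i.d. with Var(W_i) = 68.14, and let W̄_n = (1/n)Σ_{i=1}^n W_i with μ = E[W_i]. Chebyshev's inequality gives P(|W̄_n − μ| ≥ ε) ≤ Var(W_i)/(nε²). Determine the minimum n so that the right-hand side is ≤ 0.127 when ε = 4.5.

Require 68.14/(n·4.5²) ≤ 0.127, i.e. n ≥ 68.14/(0.127·4.5²) = 26.496.
The smallest integer n is 27.

27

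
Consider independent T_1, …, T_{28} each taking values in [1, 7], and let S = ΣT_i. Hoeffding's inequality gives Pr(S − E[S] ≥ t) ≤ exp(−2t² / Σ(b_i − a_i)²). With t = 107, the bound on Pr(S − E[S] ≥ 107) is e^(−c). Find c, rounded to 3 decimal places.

Σ(b_i − a_i)² = 28·(6)² = 1008.
c = 2t²/1008 = 2·107²/1008 = 22.7163.

22.716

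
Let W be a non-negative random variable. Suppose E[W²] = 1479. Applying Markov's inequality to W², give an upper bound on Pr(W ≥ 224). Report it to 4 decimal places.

0.0295

Since W ≥ 0, the event {W ≥ 224} is the same as {W² ≥ 50176}.
Markov's inequality applied to W² gives Pr(W² ≥ 50176) ≤ E[W²]/50176 = 1479/50176 = 0.0295.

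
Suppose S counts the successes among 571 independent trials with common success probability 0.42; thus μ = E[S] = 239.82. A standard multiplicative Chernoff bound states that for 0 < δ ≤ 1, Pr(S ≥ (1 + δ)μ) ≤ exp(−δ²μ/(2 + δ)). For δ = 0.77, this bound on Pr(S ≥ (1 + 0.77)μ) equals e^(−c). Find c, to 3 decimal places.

51.332

c = δ²μ/(2 + δ) = 0.77²·239.82/(2 + 0.77) = 51.3319.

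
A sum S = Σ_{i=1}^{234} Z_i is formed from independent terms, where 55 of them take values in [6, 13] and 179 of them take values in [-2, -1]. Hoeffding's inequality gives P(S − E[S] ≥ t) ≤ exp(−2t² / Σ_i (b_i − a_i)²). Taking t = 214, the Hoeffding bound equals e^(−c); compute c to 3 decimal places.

31.869

Σ(b_i − a_i)² = 55·7² + 179·1² = 2874.
c = 2t² / 2874 = 2·214² / 2874 = 31.8692.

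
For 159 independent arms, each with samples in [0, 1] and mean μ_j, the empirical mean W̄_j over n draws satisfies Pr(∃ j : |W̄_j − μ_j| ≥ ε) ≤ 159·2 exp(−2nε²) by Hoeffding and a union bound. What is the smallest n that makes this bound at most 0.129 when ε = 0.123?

Need 2·159·exp(−2nε²) ≤ 0.129, i.e. exp(−2nε²) ≤ 0.129/318.
So 2nε² ≥ ln(318/0.129) = 7.809994.
Hence n ≥ 7.809994/(2·0.123²) = 258.113.
The smallest integer n is 259.

259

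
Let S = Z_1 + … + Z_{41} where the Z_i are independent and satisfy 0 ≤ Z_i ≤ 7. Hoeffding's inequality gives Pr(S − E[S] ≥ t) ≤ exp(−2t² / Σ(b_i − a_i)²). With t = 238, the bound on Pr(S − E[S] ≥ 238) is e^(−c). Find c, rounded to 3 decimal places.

Σ(b_i − a_i)² = 41·(7)² = 2009.
c = 2t²/2009 = 2·238²/2009 = 56.3902.

56.390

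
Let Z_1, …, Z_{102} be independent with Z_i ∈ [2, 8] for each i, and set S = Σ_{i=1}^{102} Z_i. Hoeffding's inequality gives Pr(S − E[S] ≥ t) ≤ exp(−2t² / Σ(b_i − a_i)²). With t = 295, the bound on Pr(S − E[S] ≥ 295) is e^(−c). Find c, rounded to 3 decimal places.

47.399

Σ(b_i − a_i)² = 102·(6)² = 3672.
c = 2t²/3672 = 2·295²/3672 = 47.3992.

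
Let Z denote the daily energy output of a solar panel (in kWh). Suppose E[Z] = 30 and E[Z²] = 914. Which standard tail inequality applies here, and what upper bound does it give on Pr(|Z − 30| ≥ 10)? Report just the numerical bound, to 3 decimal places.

The first two moments determine the variance, so Chebyshev's inequality is the sharpest standard bound available.
Var(Z) = E[Z²] − (E[Z])² = 914 − 900 = 14.
Chebyshev's inequality: Pr(|Z − μ| ≥ t) ≤ Var(Z)/t² = 14/100 = 0.1400.

0.140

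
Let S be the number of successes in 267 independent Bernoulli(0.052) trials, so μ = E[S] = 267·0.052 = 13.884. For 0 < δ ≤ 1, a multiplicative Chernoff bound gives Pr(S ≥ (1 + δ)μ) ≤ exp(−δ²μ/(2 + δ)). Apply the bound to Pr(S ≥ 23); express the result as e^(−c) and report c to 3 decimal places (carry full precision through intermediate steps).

2.253

Write 23 = (1 + δ)μ, so δ = 23/13.884 − 1 = 0.6565831…
Then the exponent is δ²μ/(2 + δ) = (23 − μ)² / (μ·(2 + δ)) = 2.253049.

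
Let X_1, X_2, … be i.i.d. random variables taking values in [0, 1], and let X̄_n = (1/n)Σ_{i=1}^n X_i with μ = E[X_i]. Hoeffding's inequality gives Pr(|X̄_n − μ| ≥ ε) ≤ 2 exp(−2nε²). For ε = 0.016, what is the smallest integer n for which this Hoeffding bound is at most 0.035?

7902

Require 2·exp(−2nε²) ≤ 0.035, i.e. 2nε² ≥ ln(2/0.035) = 4.045554.
So n ≥ 4.045554 / (2·0.016²) = 7901.473.
The smallest integer n is 7902.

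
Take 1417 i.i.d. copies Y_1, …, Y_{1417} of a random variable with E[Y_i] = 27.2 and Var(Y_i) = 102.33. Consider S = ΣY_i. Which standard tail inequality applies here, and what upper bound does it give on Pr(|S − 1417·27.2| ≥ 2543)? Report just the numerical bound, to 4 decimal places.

With mean and variance of each term known, Chebyshev's inequality bounds the deviation of the sum (or sample mean).
Var(S) = n·Var(Y_i) = 1417·102.33 = 145001.61.
Chebyshev: Pr(|S − 1417·27.2| ≥ 2543) ≤ Var(S)/2543² = 145001.61/6466849 = 0.0224.

0.0224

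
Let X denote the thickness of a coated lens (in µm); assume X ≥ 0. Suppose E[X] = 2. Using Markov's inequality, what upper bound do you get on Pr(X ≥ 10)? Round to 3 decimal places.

0.200

Markov's inequality: for a non-negative random variable, Pr(X ≥ a) ≤ E[X]/a.
Here E[X] = 2 and a = 10, so the bound is 2/10 = 0.2000.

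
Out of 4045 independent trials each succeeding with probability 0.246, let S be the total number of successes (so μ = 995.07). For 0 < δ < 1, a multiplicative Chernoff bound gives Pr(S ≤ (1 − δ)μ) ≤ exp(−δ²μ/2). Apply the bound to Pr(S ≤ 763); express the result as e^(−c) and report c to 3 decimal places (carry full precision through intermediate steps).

27.062

Write 763 = (1 − δ)μ, so δ = 1 − 763/995.07 = 0.2332198…
Then the exponent is δ²μ/2 = (μ − 763)²/(2μ) = 27.061656.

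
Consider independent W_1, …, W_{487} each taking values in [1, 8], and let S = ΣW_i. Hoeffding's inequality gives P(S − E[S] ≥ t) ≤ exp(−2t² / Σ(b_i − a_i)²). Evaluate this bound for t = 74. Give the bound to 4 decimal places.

Σ(b_i − a_i)² = 487·(7)² = 23863.
Exponent = 2·74²/23863 = 0.4590.
Bound = exp(−0.4590) = 0.63194.

0.6319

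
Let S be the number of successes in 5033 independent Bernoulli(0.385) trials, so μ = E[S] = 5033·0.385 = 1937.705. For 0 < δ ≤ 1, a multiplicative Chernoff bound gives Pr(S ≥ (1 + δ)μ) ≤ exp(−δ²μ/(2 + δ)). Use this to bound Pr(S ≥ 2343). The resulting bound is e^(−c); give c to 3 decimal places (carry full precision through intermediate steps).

Write 2343 = (1 + δ)μ, so δ = 2343/1937.705 − 1 = 0.2091624…
Then the exponent is δ²μ/(2 + δ) = (2343 − μ)² / (μ·(2 + δ)) = 38.373127.

38.373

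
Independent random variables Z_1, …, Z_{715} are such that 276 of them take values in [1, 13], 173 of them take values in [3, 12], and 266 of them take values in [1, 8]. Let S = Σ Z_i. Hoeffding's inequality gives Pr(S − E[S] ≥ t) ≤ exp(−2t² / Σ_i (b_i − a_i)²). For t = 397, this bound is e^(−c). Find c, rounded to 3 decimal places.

Σ(b_i − a_i)² = 276·12² + 173·9² + 266·7² = 66791.
c = 2t² / 66791 = 2·397² / 66791 = 4.7195.

4.719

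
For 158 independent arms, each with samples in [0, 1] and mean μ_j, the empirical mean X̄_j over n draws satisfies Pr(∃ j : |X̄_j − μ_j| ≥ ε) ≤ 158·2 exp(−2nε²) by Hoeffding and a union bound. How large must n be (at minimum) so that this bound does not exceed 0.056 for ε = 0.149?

Need 2·158·exp(−2nε²) ≤ 0.056, i.e. exp(−2nε²) ≤ 0.056/316.
So 2nε² ≥ ln(316/0.056) = 8.638146.
Hence n ≥ 8.638146/(2·0.149²) = 194.544.
The smallest integer n is 195.

195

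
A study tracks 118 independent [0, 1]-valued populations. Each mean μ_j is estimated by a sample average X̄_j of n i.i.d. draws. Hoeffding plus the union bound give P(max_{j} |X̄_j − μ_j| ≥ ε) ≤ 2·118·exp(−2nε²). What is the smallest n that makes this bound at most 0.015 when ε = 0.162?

Need 2·118·exp(−2nε²) ≤ 0.015, i.e. exp(−2nε²) ≤ 0.015/236.
So 2nε² ≥ ln(236/0.015) = 9.663537.
Hence n ≥ 9.663537/(2·0.162²) = 184.109.
The smallest integer n is 185.

185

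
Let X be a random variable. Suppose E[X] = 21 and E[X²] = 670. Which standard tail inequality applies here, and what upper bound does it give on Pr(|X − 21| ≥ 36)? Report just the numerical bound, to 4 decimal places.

The first two moments determine the variance, so Chebyshev's inequality is the sharpest standard bound available.
Var(X) = E[X²] − (E[X])² = 670 − 441 = 229.
Chebyshev's inequality: Pr(|X − μ| ≥ t) ≤ Var(X)/t² = 229/1296 = 0.1767.

0.1767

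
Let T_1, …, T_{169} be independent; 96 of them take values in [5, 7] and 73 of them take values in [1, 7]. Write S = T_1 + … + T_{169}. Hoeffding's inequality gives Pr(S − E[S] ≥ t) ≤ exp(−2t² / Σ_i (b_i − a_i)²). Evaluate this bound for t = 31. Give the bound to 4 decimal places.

Σ(b_i − a_i)² = 96·2² + 73·6² = 3012.
Exponent = 2·31² / 3012 = 0.63811.
Bound = exp(−0.63811) = 0.52829.

0.5283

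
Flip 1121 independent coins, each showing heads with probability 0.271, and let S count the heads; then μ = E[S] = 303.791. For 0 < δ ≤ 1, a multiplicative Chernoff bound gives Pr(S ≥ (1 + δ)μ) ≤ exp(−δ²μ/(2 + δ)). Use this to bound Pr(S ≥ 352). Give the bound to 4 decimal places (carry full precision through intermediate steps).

0.0289

Write 352 = (1 + δ)μ, so δ = 352/303.791 − 1 = 0.1586913…
Then the exponent is δ²μ/(2 + δ) = (352 − μ)² / (μ·(2 + δ)) = 3.543976.
Bound = exp(−3.543976) = 0.02890.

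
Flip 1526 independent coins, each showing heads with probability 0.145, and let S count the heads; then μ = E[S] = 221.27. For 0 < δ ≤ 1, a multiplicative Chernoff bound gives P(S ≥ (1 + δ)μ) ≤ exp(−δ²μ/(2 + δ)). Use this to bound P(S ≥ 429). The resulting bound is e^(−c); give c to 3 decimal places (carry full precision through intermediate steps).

66.360

Write 429 = (1 + δ)μ, so δ = 429/221.27 − 1 = 0.9388078…
Then the exponent is δ²μ/(2 + δ) = (429 − μ)² / (μ·(2 + δ)) = 66.359747.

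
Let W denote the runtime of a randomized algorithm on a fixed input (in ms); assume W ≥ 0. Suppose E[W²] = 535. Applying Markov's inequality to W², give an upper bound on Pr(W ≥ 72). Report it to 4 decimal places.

0.1032

Since W ≥ 0, the event {W ≥ 72} is the same as {W² ≥ 5184}.
Markov's inequality applied to W² gives Pr(W² ≥ 5184) ≤ E[W²]/5184 = 535/5184 = 0.1032.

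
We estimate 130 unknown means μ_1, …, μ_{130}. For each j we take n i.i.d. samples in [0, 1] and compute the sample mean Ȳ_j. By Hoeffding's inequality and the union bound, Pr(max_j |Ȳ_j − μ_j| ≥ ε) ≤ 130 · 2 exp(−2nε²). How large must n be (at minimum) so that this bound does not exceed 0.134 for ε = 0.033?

3476

Need 2·130·exp(−2nε²) ≤ 0.134, i.e. exp(−2nε²) ≤ 0.134/260.
So 2nε² ≥ ln(260/0.134) = 7.570597.
Hence n ≥ 7.570597/(2·0.033²) = 3475.940.
The smallest integer n is 3476.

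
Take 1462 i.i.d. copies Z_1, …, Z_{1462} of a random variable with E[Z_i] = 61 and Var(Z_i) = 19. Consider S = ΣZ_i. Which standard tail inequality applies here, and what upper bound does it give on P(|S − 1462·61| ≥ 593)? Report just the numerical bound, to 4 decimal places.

With mean and variance of each term known, Chebyshev's inequality bounds the deviation of the sum (or sample mean).
Var(S) = n·Var(Z_i) = 1462·19 = 27778.
Chebyshev: P(|S − 1462·61| ≥ 593) ≤ Var(S)/593² = 27778/351649 = 0.0790.

0.0790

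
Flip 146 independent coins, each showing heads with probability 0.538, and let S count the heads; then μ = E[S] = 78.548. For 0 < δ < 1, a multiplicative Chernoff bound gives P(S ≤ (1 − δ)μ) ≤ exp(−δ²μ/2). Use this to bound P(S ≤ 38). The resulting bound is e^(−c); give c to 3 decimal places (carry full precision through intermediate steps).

Write 38 = (1 − δ)μ, so δ = 1 − 38/78.548 = 0.5162194…
Then the exponent is δ²μ/2 = (μ − 38)²/(2μ) = 10.465832.

10.466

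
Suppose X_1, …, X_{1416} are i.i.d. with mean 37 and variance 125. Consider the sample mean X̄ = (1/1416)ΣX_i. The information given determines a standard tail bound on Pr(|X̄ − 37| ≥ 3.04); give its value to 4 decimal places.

With mean and variance of each term known, Chebyshev's inequality bounds the deviation of the sum (or sample mean).
Var(X̄) = Var(X_i)/n = 125/1416 = 0.088277.
Chebyshev: Pr(|X̄ − 37| ≥ 3.04) ≤ Var(X̄)/(3.04)² = 125/(1416·3.04²) = 0.0096.

0.0096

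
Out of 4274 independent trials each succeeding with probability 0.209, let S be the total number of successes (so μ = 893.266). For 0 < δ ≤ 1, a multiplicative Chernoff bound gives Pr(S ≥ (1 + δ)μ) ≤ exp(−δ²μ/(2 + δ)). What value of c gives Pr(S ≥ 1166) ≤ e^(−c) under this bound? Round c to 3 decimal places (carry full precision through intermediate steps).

36.122

Write 1166 = (1 + δ)μ, so δ = 1166/893.266 − 1 = 0.3053223…
Then the exponent is δ²μ/(2 + δ) = (1166 − μ)² / (μ·(2 + δ)) = 36.121528.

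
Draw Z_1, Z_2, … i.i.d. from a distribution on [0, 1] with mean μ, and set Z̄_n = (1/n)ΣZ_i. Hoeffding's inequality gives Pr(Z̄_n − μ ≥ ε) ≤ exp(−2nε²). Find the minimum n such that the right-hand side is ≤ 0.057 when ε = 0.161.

56

Require exp(−2nε²) ≤ 0.057, i.e. 2nε² ≥ ln(1/0.057) = 2.864704.
So n ≥ 2.864704 / (2·0.161²) = 55.258.
The smallest integer n is 56.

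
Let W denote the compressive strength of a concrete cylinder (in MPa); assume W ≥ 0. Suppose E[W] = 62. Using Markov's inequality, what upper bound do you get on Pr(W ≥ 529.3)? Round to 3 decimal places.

0.117

Markov's inequality: for a non-negative random variable, Pr(W ≥ a) ≤ E[W]/a.
Here E[W] = 62 and a = 529.3, so the bound is 62/529.3 = 0.1171.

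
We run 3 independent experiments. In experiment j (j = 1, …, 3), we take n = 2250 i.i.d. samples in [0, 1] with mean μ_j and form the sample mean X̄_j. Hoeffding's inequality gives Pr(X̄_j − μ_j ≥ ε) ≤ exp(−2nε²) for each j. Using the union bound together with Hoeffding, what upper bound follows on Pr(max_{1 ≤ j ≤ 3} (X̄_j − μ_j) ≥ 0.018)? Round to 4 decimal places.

0.6981

Per-experiment Hoeffding bound: exp(−2·2250·0.018²) = exp(−1.45800) = 0.2327.
Union bound over 3 events: 3·0.2327 = 0.69810.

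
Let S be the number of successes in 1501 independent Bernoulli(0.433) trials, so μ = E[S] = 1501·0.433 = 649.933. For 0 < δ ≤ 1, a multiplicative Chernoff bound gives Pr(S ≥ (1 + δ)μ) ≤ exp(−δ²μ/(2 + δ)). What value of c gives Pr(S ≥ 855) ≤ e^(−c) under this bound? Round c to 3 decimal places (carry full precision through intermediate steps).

27.943

Write 855 = (1 + δ)μ, so δ = 855/649.933 − 1 = 0.3155202…
Then the exponent is δ²μ/(2 + δ) = (855 − μ)² / (μ·(2 + δ)) = 27.943087.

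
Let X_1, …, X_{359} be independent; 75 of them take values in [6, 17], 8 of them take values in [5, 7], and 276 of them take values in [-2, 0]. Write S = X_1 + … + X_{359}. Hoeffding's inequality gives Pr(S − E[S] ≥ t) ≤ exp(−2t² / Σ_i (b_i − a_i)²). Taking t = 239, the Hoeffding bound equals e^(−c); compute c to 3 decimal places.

11.188

Σ(b_i − a_i)² = 75·11² + 8·2² + 276·2² = 10211.
c = 2t² / 10211 = 2·239² / 10211 = 11.1881.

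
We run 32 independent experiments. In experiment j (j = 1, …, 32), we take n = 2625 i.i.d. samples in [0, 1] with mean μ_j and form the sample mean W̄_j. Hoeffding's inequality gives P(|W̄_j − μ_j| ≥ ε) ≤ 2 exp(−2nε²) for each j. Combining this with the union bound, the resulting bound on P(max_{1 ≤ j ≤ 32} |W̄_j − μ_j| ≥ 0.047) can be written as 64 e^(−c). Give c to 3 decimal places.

Union bound over the 32 events: P(max_{1 ≤ j ≤ 32} |W̄_j − μ_j| ≥ 0.047) ≤ 32·2·exp(−2nε²) = 64 exp(−2·2625·0.047²).
So c = 2·2625·0.047² = 11.5973.

11.597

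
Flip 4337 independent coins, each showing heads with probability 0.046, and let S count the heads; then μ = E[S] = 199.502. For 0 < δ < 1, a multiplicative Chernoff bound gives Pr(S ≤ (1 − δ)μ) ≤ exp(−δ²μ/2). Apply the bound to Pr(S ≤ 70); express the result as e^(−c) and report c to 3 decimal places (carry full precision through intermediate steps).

42.032

Write 70 = (1 − δ)μ, so δ = 1 − 70/199.502 = 0.6491263…
Then the exponent is δ²μ/2 = (μ − 70)²/(2μ) = 42.031579.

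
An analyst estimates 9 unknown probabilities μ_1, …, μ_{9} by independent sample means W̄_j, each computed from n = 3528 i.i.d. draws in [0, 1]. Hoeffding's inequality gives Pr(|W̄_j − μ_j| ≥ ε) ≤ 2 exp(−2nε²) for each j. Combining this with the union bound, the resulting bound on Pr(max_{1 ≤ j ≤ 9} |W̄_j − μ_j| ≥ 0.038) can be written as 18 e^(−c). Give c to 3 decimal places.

Union bound over the 9 events: Pr(max_{1 ≤ j ≤ 9} |W̄_j − μ_j| ≥ 0.038) ≤ 9·2·exp(−2nε²) = 18 exp(−2·3528·0.038²).
So c = 2·3528·0.038² = 10.1889.

10.189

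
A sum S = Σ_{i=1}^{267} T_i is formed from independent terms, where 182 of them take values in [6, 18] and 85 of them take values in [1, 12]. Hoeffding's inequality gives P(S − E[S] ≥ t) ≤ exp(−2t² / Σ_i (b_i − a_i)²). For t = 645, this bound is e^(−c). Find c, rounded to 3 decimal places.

22.800

Σ(b_i − a_i)² = 182·12² + 85·11² = 36493.
c = 2t² / 36493 = 2·645² / 36493 = 22.8003.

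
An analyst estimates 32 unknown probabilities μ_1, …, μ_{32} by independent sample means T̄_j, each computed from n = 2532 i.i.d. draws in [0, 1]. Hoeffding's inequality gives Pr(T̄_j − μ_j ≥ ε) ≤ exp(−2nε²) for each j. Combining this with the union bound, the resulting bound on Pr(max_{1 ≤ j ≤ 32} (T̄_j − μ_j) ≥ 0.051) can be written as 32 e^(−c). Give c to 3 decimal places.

Union bound over the 32 events: Pr(max_{1 ≤ j ≤ 32} (T̄_j − μ_j) ≥ 0.051) ≤ 32·exp(−2nε²) = 32 exp(−2·2532·0.051²).
So c = 2·2532·0.051² = 13.1715.

13.171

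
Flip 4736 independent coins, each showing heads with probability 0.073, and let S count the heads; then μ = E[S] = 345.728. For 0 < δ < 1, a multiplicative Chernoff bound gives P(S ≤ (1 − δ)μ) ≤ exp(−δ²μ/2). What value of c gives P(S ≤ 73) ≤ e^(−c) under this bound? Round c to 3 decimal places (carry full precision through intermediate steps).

107.571

Write 73 = (1 − δ)μ, so δ = 1 − 73/345.728 = 0.7888514…
Then the exponent is δ²μ/2 = (μ − 73)²/(2μ) = 107.570926.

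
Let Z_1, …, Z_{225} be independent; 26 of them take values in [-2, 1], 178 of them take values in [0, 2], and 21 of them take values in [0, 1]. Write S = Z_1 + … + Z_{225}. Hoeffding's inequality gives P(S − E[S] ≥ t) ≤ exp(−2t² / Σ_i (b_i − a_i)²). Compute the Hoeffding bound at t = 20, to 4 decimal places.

0.4372

Σ(b_i − a_i)² = 26·3² + 178·2² + 21·1² = 967.
Exponent = 2·20² / 967 = 0.82730.
Bound = exp(−0.82730) = 0.43723.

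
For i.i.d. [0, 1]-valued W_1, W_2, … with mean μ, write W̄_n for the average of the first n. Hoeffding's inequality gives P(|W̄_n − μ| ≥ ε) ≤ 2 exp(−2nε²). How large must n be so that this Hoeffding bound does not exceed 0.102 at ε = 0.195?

40

Require 2·exp(−2nε²) ≤ 0.102, i.e. 2nε² ≥ ln(2/0.102) = 2.975930.
So n ≥ 2.975930 / (2·0.195²) = 39.131.
The smallest integer n is 40.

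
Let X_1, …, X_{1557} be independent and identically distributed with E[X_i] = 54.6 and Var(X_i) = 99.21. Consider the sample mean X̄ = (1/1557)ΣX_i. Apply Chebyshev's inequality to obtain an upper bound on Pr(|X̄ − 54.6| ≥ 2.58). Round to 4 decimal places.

0.0096

Var(X̄) = Var(X_i)/n = 99.21/1557 = 0.063719.
Chebyshev: Pr(|X̄ − 54.6| ≥ 2.58) ≤ Var(X̄)/(2.58)² = 99.21/(1557·2.58²) = 0.0096.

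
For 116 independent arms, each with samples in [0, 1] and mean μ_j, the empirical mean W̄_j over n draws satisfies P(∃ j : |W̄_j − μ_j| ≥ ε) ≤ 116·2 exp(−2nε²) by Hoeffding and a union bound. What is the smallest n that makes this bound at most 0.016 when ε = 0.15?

213

Need 2·116·exp(−2nε²) ≤ 0.016, i.e. exp(−2nε²) ≤ 0.016/232.
So 2nε² ≥ ln(232/0.016) = 9.581904.
Hence n ≥ 9.581904/(2·0.15²) = 212.931.
The smallest integer n is 213.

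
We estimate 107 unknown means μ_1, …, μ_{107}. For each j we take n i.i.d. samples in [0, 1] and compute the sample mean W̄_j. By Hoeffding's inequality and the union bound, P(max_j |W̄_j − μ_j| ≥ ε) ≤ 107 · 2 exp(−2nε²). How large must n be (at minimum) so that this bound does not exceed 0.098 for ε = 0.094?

Need 2·107·exp(−2nε²) ≤ 0.098, i.e. exp(−2nε²) ≤ 0.098/214.
So 2nε² ≥ ln(214/0.098) = 7.688764.
Hence n ≥ 7.688764/(2·0.094²) = 435.082.
The smallest integer n is 436.

436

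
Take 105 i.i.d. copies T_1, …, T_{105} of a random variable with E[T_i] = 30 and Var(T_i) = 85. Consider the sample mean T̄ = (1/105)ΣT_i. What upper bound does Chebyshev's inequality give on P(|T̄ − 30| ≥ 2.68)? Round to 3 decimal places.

Var(T̄) = Var(T_i)/n = 85/105 = 0.80952.
Chebyshev: P(|T̄ − 30| ≥ 2.68) ≤ Var(T̄)/(2.68)² = 85/(105·2.68²) = 0.1127.

0.113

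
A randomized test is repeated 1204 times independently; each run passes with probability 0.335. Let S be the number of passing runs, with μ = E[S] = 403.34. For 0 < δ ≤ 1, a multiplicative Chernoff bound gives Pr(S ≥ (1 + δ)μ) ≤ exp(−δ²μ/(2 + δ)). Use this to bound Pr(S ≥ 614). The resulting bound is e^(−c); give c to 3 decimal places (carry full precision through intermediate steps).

Write 614 = (1 + δ)μ, so δ = 614/403.34 − 1 = 0.5222889…
Then the exponent is δ²μ/(2 + δ) = (614 − μ)² / (μ·(2 + δ)) = 43.621243.

43.621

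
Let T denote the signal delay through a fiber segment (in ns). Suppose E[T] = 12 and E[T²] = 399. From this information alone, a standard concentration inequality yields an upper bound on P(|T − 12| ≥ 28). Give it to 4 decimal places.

The first two moments determine the variance, so Chebyshev's inequality is the sharpest standard bound available.
Var(T) = E[T²] − (E[T])² = 399 − 144 = 255.
Chebyshev's inequality: P(|T − μ| ≥ t) ≤ Var(T)/t² = 255/784 = 0.3253.

0.3253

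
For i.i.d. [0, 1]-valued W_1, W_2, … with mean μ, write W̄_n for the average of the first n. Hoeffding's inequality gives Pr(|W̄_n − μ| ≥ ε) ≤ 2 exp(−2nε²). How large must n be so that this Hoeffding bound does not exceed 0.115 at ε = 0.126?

Require 2·exp(−2nε²) ≤ 0.115, i.e. 2nε² ≥ ln(2/0.115) = 2.855970.
So n ≥ 2.855970 / (2·0.126²) = 89.946.
The smallest integer n is 90.

90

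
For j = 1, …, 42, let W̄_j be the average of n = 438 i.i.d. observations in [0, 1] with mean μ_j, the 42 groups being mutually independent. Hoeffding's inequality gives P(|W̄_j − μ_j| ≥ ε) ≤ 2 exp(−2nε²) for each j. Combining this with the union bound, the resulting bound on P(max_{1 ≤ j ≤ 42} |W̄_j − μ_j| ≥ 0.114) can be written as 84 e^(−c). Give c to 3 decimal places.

Union bound over the 42 events: P(max_{1 ≤ j ≤ 42} |W̄_j − μ_j| ≥ 0.114) ≤ 42·2·exp(−2nε²) = 84 exp(−2·438·0.114²).
So c = 2·438·0.114² = 11.3845.

11.384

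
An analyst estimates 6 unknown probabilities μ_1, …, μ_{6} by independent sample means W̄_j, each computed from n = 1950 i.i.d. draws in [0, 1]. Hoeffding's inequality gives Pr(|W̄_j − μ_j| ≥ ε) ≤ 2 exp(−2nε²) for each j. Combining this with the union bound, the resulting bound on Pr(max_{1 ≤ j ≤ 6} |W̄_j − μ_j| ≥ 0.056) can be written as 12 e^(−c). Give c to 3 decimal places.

12.230

Union bound over the 6 events: Pr(max_{1 ≤ j ≤ 6} |W̄_j − μ_j| ≥ 0.056) ≤ 6·2·exp(−2nε²) = 12 exp(−2·1950·0.056²).
So c = 2·1950·0.056² = 12.2304.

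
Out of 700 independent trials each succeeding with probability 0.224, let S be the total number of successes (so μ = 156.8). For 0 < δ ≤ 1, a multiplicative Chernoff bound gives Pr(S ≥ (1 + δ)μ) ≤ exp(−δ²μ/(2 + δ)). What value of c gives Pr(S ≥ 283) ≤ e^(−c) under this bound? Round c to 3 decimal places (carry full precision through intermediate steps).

36.213

Write 283 = (1 + δ)μ, so δ = 283/156.8 − 1 = 0.8048469…
Then the exponent is δ²μ/(2 + δ) = (283 − μ)² / (μ·(2 + δ)) = 36.212915.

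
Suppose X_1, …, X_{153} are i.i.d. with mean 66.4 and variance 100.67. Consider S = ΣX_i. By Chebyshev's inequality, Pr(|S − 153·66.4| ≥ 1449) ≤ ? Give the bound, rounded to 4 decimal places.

Var(S) = n·Var(X_i) = 153·100.67 = 15402.51.
Chebyshev: Pr(|S − 153·66.4| ≥ 1449) ≤ Var(S)/1449² = 15402.51/2099601 = 0.0073.

0.0073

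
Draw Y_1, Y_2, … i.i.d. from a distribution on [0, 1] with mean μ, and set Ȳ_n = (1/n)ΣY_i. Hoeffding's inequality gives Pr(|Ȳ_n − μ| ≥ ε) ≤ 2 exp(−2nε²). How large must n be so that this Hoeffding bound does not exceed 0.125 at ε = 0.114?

Require 2·exp(−2nε²) ≤ 0.125, i.e. 2nε² ≥ ln(2/0.125) = 2.772589.
So n ≥ 2.772589 / (2·0.114²) = 106.671.
The smallest integer n is 107.

107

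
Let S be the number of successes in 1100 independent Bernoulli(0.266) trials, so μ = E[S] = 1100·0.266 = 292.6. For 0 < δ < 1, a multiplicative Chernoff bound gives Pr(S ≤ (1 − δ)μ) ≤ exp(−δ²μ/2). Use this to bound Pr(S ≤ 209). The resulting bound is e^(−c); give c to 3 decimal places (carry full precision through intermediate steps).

11.943

Write 209 = (1 − δ)μ, so δ = 1 − 209/292.6 = 0.2857143…
Then the exponent is δ²μ/2 = (μ − 209)²/(2μ) = 11.942857.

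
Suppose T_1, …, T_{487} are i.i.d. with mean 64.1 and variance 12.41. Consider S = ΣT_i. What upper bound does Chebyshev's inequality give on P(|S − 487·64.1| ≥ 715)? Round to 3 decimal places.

0.012

Var(S) = n·Var(T_i) = 487·12.41 = 6043.67.
Chebyshev: P(|S − 487·64.1| ≥ 715) ≤ Var(S)/715² = 6043.67/511225 = 0.0118.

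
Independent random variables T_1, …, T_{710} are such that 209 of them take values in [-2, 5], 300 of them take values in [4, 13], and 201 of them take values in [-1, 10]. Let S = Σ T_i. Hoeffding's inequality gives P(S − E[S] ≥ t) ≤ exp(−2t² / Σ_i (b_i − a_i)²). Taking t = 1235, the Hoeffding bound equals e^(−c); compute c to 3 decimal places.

Σ(b_i − a_i)² = 209·7² + 300·9² + 201·11² = 58862.
c = 2t² / 58862 = 2·1235² / 58862 = 51.8238.

51.824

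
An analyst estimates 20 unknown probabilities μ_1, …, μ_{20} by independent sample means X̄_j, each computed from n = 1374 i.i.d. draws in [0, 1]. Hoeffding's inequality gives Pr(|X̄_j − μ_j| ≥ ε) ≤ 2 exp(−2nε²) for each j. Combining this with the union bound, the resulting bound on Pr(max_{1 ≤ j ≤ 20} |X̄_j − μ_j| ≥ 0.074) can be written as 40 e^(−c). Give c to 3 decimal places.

15.048

Union bound over the 20 events: Pr(max_{1 ≤ j ≤ 20} |X̄_j − μ_j| ≥ 0.074) ≤ 20·2·exp(−2nε²) = 40 exp(−2·1374·0.074²).
So c = 2·1374·0.074² = 15.0480.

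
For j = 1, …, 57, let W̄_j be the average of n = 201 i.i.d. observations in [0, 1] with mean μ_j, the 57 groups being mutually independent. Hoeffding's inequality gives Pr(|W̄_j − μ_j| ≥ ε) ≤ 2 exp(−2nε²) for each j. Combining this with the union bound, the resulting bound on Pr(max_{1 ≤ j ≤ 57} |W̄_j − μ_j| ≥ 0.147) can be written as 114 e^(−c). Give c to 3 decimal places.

Union bound over the 57 events: Pr(max_{1 ≤ j ≤ 57} |W̄_j − μ_j| ≥ 0.147) ≤ 57·2·exp(−2nε²) = 114 exp(−2·201·0.147²).
So c = 2·201·0.147² = 8.6868.

8.687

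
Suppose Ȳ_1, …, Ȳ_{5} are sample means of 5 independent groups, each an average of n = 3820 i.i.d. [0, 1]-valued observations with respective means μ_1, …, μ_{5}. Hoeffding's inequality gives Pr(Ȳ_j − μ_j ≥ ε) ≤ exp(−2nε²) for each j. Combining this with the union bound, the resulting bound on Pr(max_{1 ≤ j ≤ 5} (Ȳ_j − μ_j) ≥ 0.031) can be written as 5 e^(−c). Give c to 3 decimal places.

Union bound over the 5 events: Pr(max_{1 ≤ j ≤ 5} (Ȳ_j − μ_j) ≥ 0.031) ≤ 5·exp(−2nε²) = 5 exp(−2·3820·0.031²).
So c = 2·3820·0.031² = 7.3420.

7.342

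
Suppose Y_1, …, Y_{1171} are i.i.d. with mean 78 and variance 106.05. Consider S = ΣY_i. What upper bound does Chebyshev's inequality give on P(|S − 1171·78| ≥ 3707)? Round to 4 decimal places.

0.0090

Var(S) = n·Var(Y_i) = 1171·106.05 = 124184.55.
Chebyshev: P(|S − 1171·78| ≥ 3707) ≤ Var(S)/3707² = 124184.55/13741849 = 0.0090.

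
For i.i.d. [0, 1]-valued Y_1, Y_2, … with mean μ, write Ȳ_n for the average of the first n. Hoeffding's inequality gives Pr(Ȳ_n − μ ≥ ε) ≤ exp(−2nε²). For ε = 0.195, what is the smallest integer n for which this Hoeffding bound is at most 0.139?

26

Require exp(−2nε²) ≤ 0.139, i.e. 2nε² ≥ ln(1/0.139) = 1.973281.
So n ≥ 1.973281 / (2·0.195²) = 25.947.
The smallest integer n is 26.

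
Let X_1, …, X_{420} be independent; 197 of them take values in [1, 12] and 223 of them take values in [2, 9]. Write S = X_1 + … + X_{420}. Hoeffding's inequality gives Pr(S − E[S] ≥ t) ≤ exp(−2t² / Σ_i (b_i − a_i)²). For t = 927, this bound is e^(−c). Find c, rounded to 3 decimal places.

49.438

Σ(b_i − a_i)² = 197·11² + 223·7² = 34764.
c = 2t² / 34764 = 2·927² / 34764 = 49.4379.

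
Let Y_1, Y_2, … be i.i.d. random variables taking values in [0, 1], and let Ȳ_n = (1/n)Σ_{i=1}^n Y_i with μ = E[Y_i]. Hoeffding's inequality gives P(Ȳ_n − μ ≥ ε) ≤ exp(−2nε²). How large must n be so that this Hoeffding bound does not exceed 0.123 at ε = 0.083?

153

Require exp(−2nε²) ≤ 0.123, i.e. 2nε² ≥ ln(1/0.123) = 2.095571.
So n ≥ 2.095571 / (2·0.083²) = 152.095.
The smallest integer n is 153.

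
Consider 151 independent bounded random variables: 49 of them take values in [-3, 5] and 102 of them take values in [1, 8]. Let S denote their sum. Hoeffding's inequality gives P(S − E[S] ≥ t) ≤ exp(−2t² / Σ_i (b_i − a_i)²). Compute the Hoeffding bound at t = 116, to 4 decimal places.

Σ(b_i − a_i)² = 49·8² + 102·7² = 8134.
Exponent = 2·116² / 8134 = 3.30858.
Bound = exp(−3.30858) = 0.03657.

0.0366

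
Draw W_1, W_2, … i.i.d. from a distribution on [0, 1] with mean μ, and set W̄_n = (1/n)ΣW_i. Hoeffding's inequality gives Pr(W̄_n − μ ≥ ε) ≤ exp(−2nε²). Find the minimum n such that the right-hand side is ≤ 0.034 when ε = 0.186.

49

Require exp(−2nε²) ≤ 0.034, i.e. 2nε² ≥ ln(1/0.034) = 3.381395.
So n ≥ 3.381395 / (2·0.186²) = 48.870.
The smallest integer n is 49.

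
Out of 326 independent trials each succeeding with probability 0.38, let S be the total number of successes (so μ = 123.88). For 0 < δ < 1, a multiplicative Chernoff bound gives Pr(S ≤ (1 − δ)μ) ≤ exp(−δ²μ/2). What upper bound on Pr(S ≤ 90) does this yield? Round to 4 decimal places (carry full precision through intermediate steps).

Write 90 = (1 − δ)μ, so δ = 1 − 90/123.88 = 0.2734905…
Then the exponent is δ²μ/2 = (μ − 90)²/(2μ) = 4.632929.
Bound = exp(−4.632929) = 0.00973.

0.0097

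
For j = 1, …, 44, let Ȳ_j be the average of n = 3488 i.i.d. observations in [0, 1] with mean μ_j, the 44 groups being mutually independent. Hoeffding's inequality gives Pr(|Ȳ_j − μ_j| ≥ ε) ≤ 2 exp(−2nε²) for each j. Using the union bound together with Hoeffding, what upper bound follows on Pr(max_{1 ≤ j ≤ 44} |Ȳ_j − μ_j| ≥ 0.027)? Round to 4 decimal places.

Per-experiment Hoeffding bound: 2·exp(−2·3488·0.027²) = 2·exp(−5.08550) = 0.012372.
Union bound over 44 events: 44·0.012372 = 0.54435.

0.5443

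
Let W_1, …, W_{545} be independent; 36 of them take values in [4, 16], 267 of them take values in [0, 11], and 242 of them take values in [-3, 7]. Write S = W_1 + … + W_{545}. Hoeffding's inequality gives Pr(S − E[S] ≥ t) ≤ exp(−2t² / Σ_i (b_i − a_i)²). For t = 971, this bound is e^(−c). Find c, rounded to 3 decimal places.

30.567

Σ(b_i − a_i)² = 36·12² + 267·11² + 242·10² = 61691.
c = 2t² / 61691 = 2·971² / 61691 = 30.5666.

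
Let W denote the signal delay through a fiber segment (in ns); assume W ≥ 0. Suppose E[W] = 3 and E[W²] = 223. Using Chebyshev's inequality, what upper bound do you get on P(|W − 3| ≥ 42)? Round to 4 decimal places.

Var(W) = E[W²] − (E[W])² = 223 − 9 = 214.
Chebyshev's inequality: P(|W − μ| ≥ t) ≤ Var(W)/t² = 214/1764 = 0.1213.

0.1213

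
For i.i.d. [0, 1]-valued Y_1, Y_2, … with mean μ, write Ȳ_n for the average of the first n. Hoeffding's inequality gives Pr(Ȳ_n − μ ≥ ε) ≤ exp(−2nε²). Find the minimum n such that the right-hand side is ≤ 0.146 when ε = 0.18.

Require exp(−2nε²) ≤ 0.146, i.e. 2nε² ≥ ln(1/0.146) = 1.924149.
So n ≥ 1.924149 / (2·0.18²) = 29.694.
The smallest integer n is 30.

30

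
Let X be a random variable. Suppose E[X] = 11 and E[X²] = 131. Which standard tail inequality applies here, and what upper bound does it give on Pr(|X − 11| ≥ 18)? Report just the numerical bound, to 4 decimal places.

The first two moments determine the variance, so Chebyshev's inequality is the sharpest standard bound available.
Var(X) = E[X²] − (E[X])² = 131 − 121 = 10.
Chebyshev's inequality: Pr(|X − μ| ≥ t) ≤ Var(X)/t² = 10/324 = 0.0309.

0.0309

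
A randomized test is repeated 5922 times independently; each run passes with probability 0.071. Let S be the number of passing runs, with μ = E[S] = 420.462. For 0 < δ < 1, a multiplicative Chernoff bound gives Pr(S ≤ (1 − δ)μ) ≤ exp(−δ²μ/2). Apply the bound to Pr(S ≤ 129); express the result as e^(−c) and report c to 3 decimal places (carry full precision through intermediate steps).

101.020

Write 129 = (1 − δ)μ, so δ = 1 − 129/420.462 = 0.6931946…
Then the exponent is δ²μ/2 = (μ − 129)²/(2μ) = 101.019946.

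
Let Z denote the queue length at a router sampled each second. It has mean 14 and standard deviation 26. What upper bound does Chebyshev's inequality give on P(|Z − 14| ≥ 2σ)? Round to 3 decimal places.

Chebyshev: P(|Z − μ| ≥ t) ≤ Var(Z)/t².
Var(Z) = σ² = 26² = 676.
t = 2·26 = 52.
Bound = 676 / 2704 = 0.2500.

0.250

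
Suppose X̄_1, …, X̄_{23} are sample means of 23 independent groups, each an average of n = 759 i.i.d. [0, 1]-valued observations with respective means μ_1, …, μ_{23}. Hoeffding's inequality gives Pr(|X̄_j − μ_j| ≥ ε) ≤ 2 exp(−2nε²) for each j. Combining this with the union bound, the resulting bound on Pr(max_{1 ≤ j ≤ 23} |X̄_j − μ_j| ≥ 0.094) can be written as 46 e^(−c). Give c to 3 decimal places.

13.413

Union bound over the 23 events: Pr(max_{1 ≤ j ≤ 23} |X̄_j − μ_j| ≥ 0.094) ≤ 23·2·exp(−2nε²) = 46 exp(−2·759·0.094²).
So c = 2·759·0.094² = 13.4130.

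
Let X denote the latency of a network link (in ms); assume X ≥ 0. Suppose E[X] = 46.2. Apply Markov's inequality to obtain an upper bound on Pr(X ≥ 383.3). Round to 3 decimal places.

0.121

Markov's inequality: for a non-negative random variable, Pr(X ≥ a) ≤ E[X]/a.
Here E[X] = 46.2 and a = 383.3, so the bound is 46.2/383.3 = 0.1205.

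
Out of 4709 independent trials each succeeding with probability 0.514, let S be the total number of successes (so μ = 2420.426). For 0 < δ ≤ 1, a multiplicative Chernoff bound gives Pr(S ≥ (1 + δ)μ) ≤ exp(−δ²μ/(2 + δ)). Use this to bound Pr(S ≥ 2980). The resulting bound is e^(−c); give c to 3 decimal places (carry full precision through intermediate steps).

Write 2980 = (1 + δ)μ, so δ = 2980/2420.426 − 1 = 0.2311882…
Then the exponent is δ²μ/(2 + δ) = (2980 − μ)² / (μ·(2 + δ)) = 57.981178.

57.981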